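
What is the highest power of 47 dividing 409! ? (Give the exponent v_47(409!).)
v_47(409!) = 8

Legendre's formula: v_p(n!) = Σ_{k ≥ 1} ⌊n / p^k⌋. For p = 47, n = 409, the terms are:
  ⌊409/47^1⌋ = ⌊409/47⌋ = 8
(the next term ⌊409/47^2⌋ = 0, terminating the sum). Summing: v_47(409!) = 8 = 8.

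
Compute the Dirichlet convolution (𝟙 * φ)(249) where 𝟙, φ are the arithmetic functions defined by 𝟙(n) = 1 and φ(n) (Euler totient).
(𝟙 * φ)(249) = 249

Divisors of 249: [1, 3, 83, 249]. For each d | 249:
  d = 1: 𝟙(1) · φ(249/1) = 1 · 164 = 164
  d = 3: 𝟙(3) · φ(249/3) = 1 · 82 = 82
  d = 83: 𝟙(83) · φ(249/83) = 1 · 2 = 2
  d = 249: 𝟙(249) · φ(249/249) = 1 · 1 = 1
Summing: (𝟙 * φ)(249) = 164 + 82 + 2 + 1 = 249.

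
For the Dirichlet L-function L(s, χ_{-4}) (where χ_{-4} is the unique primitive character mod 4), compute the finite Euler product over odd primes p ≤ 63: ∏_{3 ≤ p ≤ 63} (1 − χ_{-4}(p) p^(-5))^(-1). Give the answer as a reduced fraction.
∏ = 478212334295798677259125227573990358291095208018494528428976877948999059062284551009530475199/480056794509206891424767146601704797711651986953735424570384919662551238689346859653136384000

The odd primes p ≤ 63 are [3, 5, 7, 11, 13, 17, 19, 23, 29, 31, 37, 41, 43, 47, 53, 59, 61]. For each, χ(p) = 1 if p ≡ 1 mod 4, χ(p) = −1 if p ≡ 3 mod 4. Taking (1 − χ(p)/p^5)^(-1) = p^5/(p^5 − χ(p)): (1 − (-1)/3^5)^(-1) · (1 − (1)/5^5)^(-1) · (1 − (-1)/7^5)^(-1) · (1 − (-1)/11^5)^(-1) · (1 − (1)/13^5)^(-1) · (1 − (1)/17^5)^(-1) · (1 − (-1)/19^5)^(-1) · (1 − (-1)/23^5)^(-1) · (1 − (1)/29^5)^(-1) · (1 − (-1)/31^5)^(-1) · (1 − (1)/37^5)^(-1) · (1 − (1)/41^5)^(-1) · (1 − (-1)/43^5)^(-1) · (1 − (-1)/47^5)^(-1) · (1 − (1)/53^5)^(-1) · (1 − (-1)/59^5)^(-1) · (1 − (1)/61^5)^(-1) = 478212334295798677259125227573990358291095208018494528428976877948999059062284551009530475199/480056794509206891424767146601704797711651986953735424570384919662551238689346859653136384000.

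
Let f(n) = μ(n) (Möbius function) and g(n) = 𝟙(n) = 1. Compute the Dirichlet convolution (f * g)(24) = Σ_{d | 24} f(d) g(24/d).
(μ * 𝟙)(24) = 0

Divisors of 24: [1, 2, 3, 4, 6, 8, 12, 24]. For each d | 24:
  d = 1: μ(1) · 𝟙(24/1) = 1 · 1 = 1
  d = 2: μ(2) · 𝟙(24/2) = -1 · 1 = -1
  d = 3: μ(3) · 𝟙(24/3) = -1 · 1 = -1
  d = 4: μ(4) · 𝟙(24/4) = 0 · 1 = 0
  d = 6: μ(6) · 𝟙(24/6) = 1 · 1 = 1
  d = 8: μ(8) · 𝟙(24/8) = 0 · 1 = 0
  d = 12: μ(12) · 𝟙(24/12) = 0 · 1 = 0
  d = 24: μ(24) · 𝟙(24/24) = 0 · 1 = 0
Summing: (μ * 𝟙)(24) = 1 + -1 + -1 + 0 + 1 + 0 + 0 + 0 = 0.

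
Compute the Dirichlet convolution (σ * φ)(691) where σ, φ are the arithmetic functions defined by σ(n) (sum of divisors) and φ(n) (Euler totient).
(σ * φ)(691) = 1382

Divisors of 691: [1, 691]. For each d | 691:
  d = 1: σ(1) · φ(691/1) = 1 · 690 = 690
  d = 691: σ(691) · φ(691/691) = 692 · 1 = 692
Summing: (σ * φ)(691) = 690 + 692 = 1382.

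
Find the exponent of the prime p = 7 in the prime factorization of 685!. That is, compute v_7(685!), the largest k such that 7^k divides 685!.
v_7(685!) = 111

Legendre's formula: v_p(n!) = Σ_{k ≥ 1} ⌊n / p^k⌋. For p = 7, n = 685, the terms are:
  ⌊685/7^1⌋ = ⌊685/7⌋ = 97
  ⌊685/7^2⌋ = ⌊685/49⌋ = 13
  ⌊685/7^3⌋ = ⌊685/343⌋ = 1
(the next term ⌊685/7^4⌋ = 0, terminating the sum). Summing: v_7(685!) = 97 + 13 + 1 = 111.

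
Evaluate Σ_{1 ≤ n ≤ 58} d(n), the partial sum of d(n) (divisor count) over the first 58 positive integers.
Σ_{n ≤ 58} d(n) = 247

Compute d(n) for each 1 ≤ n ≤ 58: d(1) = 1, d(2) = 2, d(3) = 2, d(4) = 3, d(5) = 2, d(6) = 4, d(7) = 2, d(8) = 4, d(9) = 3, d(10) = 4, d(11) = 2, d(12) = 6, d(13) = 2, d(14) = 4, d(15) = 4, d(16) = 5, d(17) = 2, d(18) = 6, d(19) = 2, d(20) = 6, d(21) = 4, d(22) = 4, d(23) = 2, d(24) = 8, d(25) = 3, d(26) = 4, d(27) = 4, d(28) = 6, d(29) = 2, d(30) = 8, d(31) = 2, d(32) = 6, d(33) = 4, d(34) = 4, d(35) = 4, d(36) = 9, d(37) = 2, d(38) = 4, d(39) = 4, d(40) = 8, d(41) = 2, d(42) = 8, d(43) = 2, d(44) = 6, d(45) = 6, d(46) = 4, d(47) = 2, d(48) = 10, d(49) = 3, d(50) = 6, d(51) = 4, d(52) = 6, d(53) = 2, d(54) = 8, d(55) = 4, d(56) = 8, d(57) = 4, d(58) = 4. Summing all 58 values: 247. (Dirichlet's divisor formula: Σ_{n ≤ x} d(n) = x ln(x) + (2γ − 1) x + O(√x). For x = 58, the asymptotic estimate is ≈ 244.46.)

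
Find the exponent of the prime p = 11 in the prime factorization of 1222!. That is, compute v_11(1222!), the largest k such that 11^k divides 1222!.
v_11(1222!) = 121

Legendre's formula: v_p(n!) = Σ_{k ≥ 1} ⌊n / p^k⌋. For p = 11, n = 1222, the terms are:
  ⌊1222/11^1⌋ = ⌊1222/11⌋ = 111
  ⌊1222/11^2⌋ = ⌊1222/121⌋ = 10
(the next term ⌊1222/11^3⌋ = 0, terminating the sum). Summing: v_11(1222!) = 111 + 10 = 121.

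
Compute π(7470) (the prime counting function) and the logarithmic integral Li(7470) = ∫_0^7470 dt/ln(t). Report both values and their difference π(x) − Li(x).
π(7470) = 945;  Li(7470) ≈ 967.22;  π(x) − Li(x) ≈ -22.22.

Direct count of primes ≤ 7470 gives π(7470) = 945. Numerical evaluation of the logarithmic integral gives Li(7470) ≈ 967.22. The difference π(x) − Li(x) ≈ -22.22 is typically negative for small/moderate x (Li(x) overestimates), though Littlewood's theorem shows this sign changes infinitely often.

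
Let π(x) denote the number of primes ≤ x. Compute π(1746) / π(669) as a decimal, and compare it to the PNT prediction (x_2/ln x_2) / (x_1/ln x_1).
π(1746)/π(669) = 271/121 ≈ 2.2397;  PNT prediction ≈ 2.2745.

π(669) = 121 and π(1746) = 271, so π(1746)/π(669) ≈ 2.2397. The PNT-predicted ratio is (1746/ln(1746)) / (669/ln(669)) ≈ 2.2745. The two agree to within a few percent, as expected.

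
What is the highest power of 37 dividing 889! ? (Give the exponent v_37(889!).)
v_37(889!) = 24

Legendre's formula: v_p(n!) = Σ_{k ≥ 1} ⌊n / p^k⌋. For p = 37, n = 889, the terms are:
  ⌊889/37^1⌋ = ⌊889/37⌋ = 24
(the next term ⌊889/37^2⌋ = 0, terminating the sum). Summing: v_37(889!) = 24 = 24.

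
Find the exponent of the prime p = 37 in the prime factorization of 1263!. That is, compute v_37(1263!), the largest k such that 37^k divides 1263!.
v_37(1263!) = 34

Legendre's formula: v_p(n!) = Σ_{k ≥ 1} ⌊n / p^k⌋. For p = 37, n = 1263, the terms are:
  ⌊1263/37^1⌋ = ⌊1263/37⌋ = 34
(the next term ⌊1263/37^2⌋ = 0, terminating the sum). Summing: v_37(1263!) = 34 = 34.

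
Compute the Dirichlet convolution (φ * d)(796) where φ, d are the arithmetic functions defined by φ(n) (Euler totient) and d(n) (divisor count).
(φ * d)(796) = 1400

Divisors of 796: [1, 2, 4, 199, 398, 796]. For each d | 796:
  d = 1: φ(1) · d(796/1) = 1 · 6 = 6
  d = 2: φ(2) · d(796/2) = 1 · 4 = 4
  d = 4: φ(4) · d(796/4) = 2 · 2 = 4
  d = 199: φ(199) · d(796/199) = 198 · 3 = 594
  d = 398: φ(398) · d(796/398) = 198 · 2 = 396
  d = 796: φ(796) · d(796/796) = 396 · 1 = 396
Summing: (φ * d)(796) = 6 + 4 + 4 + 594 + 396 + 396 = 1400.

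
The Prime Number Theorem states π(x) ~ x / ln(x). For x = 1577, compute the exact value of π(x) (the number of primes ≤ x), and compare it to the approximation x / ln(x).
π(1577) = 248;  x/ln(x) ≈ 214.17;  relative error ≈ 13.64%.

Directly count primes up to 1577: π(1577) = 248. The PNT approximation gives 1577/ln(1577) ≈ 1577/7.36328 ≈ 214.17. Relative error (π(x) − x/ln(x)) / π(x) ≈ 13.64%; the approximation is known to undercount slightly (Li(x) is a better estimate).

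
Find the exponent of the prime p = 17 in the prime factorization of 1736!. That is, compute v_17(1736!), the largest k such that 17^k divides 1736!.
v_17(1736!) = 108

Legendre's formula: v_p(n!) = Σ_{k ≥ 1} ⌊n / p^k⌋. For p = 17, n = 1736, the terms are:
  ⌊1736/17^1⌋ = ⌊1736/17⌋ = 102
  ⌊1736/17^2⌋ = ⌊1736/289⌋ = 6
(the next term ⌊1736/17^3⌋ = 0, terminating the sum). Summing: v_17(1736!) = 102 + 6 = 108.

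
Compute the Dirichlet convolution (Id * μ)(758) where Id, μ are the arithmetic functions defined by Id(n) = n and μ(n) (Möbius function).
(Id * μ)(758) = 378

Divisors of 758: [1, 2, 379, 758]. For each d | 758:
  d = 1: Id(1) · μ(758/1) = 1 · 1 = 1
  d = 2: Id(2) · μ(758/2) = 2 · -1 = -2
  d = 379: Id(379) · μ(758/379) = 379 · -1 = -379
  d = 758: Id(758) · μ(758/758) = 758 · 1 = 758
Summing: (Id * μ)(758) = 1 + -2 + -379 + 758 = 378.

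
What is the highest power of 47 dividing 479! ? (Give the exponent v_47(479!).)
v_47(479!) = 10

Legendre's formula: v_p(n!) = Σ_{k ≥ 1} ⌊n / p^k⌋. For p = 47, n = 479, the terms are:
  ⌊479/47^1⌋ = ⌊479/47⌋ = 10
(the next term ⌊479/47^2⌋ = 0, terminating the sum). Summing: v_47(479!) = 10 = 10.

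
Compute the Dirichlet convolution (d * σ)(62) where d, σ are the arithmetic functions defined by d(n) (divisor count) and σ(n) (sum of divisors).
(d * σ)(62) = 170

Divisors of 62: [1, 2, 31, 62]. For each d | 62:
  d = 1: d(1) · σ(62/1) = 1 · 96 = 96
  d = 2: d(2) · σ(62/2) = 2 · 32 = 64
  d = 31: d(31) · σ(62/31) = 2 · 3 = 6
  d = 62: d(62) · σ(62/62) = 4 · 1 = 4
Summing: (d * σ)(62) = 96 + 64 + 6 + 4 = 170.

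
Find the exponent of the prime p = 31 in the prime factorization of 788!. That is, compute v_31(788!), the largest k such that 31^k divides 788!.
v_31(788!) = 25

Legendre's formula: v_p(n!) = Σ_{k ≥ 1} ⌊n / p^k⌋. For p = 31, n = 788, the terms are:
  ⌊788/31^1⌋ = ⌊788/31⌋ = 25
(the next term ⌊788/31^2⌋ = 0, terminating the sum). Summing: v_31(788!) = 25 = 25.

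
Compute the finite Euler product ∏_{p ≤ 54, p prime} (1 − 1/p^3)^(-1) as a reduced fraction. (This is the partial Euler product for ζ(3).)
∏ = 16238292364256237331040396846411171054751/13509219810297755163480275884866445246464

The primes p ≤ 54 are [2, 3, 5, 7, 11, 13, 17, 19, 23, 29, 31, 37, 41, 43, 47, 53]. For each prime, (1 − 1/p^3)^(-1) = p^3 / (p^3 − 1). The product is (1 − 1/2^3)^(-1), (1 − 1/3^3)^(-1), (1 − 1/5^3)^(-1), (1 − 1/7^3)^(-1), (1 − 1/11^3)^(-1), (1 − 1/13^3)^(-1), (1 − 1/17^3)^(-1), (1 − 1/19^3)^(-1), (1 − 1/23^3)^(-1), (1 − 1/29^3)^(-1), (1 − 1/31^3)^(-1), (1 − 1/37^3)^(-1), (1 − 1/41^3)^(-1), (1 − 1/43^3)^(-1), (1 − 1/47^3)^(-1), (1 − 1/53^3)^(-1) = ∏ p^3 / (p^3 − 1) = 16238292364256237331040396846411171054751/13509219810297755163480275884866445246464.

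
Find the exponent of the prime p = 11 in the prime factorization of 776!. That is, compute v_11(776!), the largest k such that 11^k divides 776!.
v_11(776!) = 76

Legendre's formula: v_p(n!) = Σ_{k ≥ 1} ⌊n / p^k⌋. For p = 11, n = 776, the terms are:
  ⌊776/11^1⌋ = ⌊776/11⌋ = 70
  ⌊776/11^2⌋ = ⌊776/121⌋ = 6
(the next term ⌊776/11^3⌋ = 0, terminating the sum). Summing: v_11(776!) = 70 + 6 = 76.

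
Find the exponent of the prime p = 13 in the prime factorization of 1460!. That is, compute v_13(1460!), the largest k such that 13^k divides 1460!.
v_13(1460!) = 120

Legendre's formula: v_p(n!) = Σ_{k ≥ 1} ⌊n / p^k⌋. For p = 13, n = 1460, the terms are:
  ⌊1460/13^1⌋ = ⌊1460/13⌋ = 112
  ⌊1460/13^2⌋ = ⌊1460/169⌋ = 8
(the next term ⌊1460/13^3⌋ = 0, terminating the sum). Summing: v_13(1460!) = 112 + 8 = 120.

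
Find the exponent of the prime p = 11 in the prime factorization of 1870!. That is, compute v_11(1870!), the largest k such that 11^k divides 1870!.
v_11(1870!) = 186

Legendre's formula: v_p(n!) = Σ_{k ≥ 1} ⌊n / p^k⌋. For p = 11, n = 1870, the terms are:
  ⌊1870/11^1⌋ = ⌊1870/11⌋ = 170
  ⌊1870/11^2⌋ = ⌊1870/121⌋ = 15
  ⌊1870/11^3⌋ = ⌊1870/1331⌋ = 1
(the next term ⌊1870/11^4⌋ = 0, terminating the sum). Summing: v_11(1870!) = 170 + 15 + 1 = 186.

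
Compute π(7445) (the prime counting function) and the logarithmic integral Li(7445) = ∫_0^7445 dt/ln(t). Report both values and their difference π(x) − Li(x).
π(7445) = 942;  Li(7445) ≈ 964.42;  π(x) − Li(x) ≈ -22.42.

Direct count of primes ≤ 7445 gives π(7445) = 942. Numerical evaluation of the logarithmic integral gives Li(7445) ≈ 964.42. The difference π(x) − Li(x) ≈ -22.42 is typically negative for small/moderate x (Li(x) overestimates), though Littlewood's theorem shows this sign changes infinitely often.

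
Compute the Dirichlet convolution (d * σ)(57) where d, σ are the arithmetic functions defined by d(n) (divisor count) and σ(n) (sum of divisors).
(d * σ)(57) = 132

Divisors of 57: [1, 3, 19, 57]. For each d | 57:
  d = 1: d(1) · σ(57/1) = 1 · 80 = 80
  d = 3: d(3) · σ(57/3) = 2 · 20 = 40
  d = 19: d(19) · σ(57/19) = 2 · 4 = 8
  d = 57: d(57) · σ(57/57) = 4 · 1 = 4
Summing: (d * σ)(57) = 80 + 40 + 8 + 4 = 132.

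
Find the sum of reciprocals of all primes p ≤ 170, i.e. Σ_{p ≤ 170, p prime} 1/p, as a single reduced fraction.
Σ 1/p = 1840793455149223796977553240989608507934961889604586193282330007699/962947420735983927056946215901134429196419130606213075415963491270

π(170) = 39, so the primes ≤ 170 are [2, 3, 5, 7, 11, 13, 17, 19, 23, 29, 31, 37, 41, 43, 47, 53, 59, 61, 67, 71, 73, 79, 83, 89, 97, 101, 103, 107, 109, 113, 127, 131, 137, 139, 149, 151, 157, 163, 167]. Summing 1/p over these primes: 1840793455149223796977553240989608507934961889604586193282330007699/962947420735983927056946215901134429196419130606213075415963491270 ≈ 1.9116. Mertens estimate ln ln(170) + 0.2615 ≈ 1.8977.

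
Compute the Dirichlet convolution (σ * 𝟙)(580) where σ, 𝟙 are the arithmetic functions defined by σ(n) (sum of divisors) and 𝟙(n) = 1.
(σ * 𝟙)(580) = 2387

Divisors of 580: [1, 2, 4, 5, 10, 20, 29, 58, 116, 145, 290, 580]. For each d | 580:
  d = 1: σ(1) · 𝟙(580/1) = 1 · 1 = 1
  d = 2: σ(2) · 𝟙(580/2) = 3 · 1 = 3
  d = 4: σ(4) · 𝟙(580/4) = 7 · 1 = 7
  d = 5: σ(5) · 𝟙(580/5) = 6 · 1 = 6
  d = 10: σ(10) · 𝟙(580/10) = 18 · 1 = 18
  d = 20: σ(20) · 𝟙(580/20) = 42 · 1 = 42
  d = 29: σ(29) · 𝟙(580/29) = 30 · 1 = 30
  d = 58: σ(58) · 𝟙(580/58) = 90 · 1 = 90
  d = 116: σ(116) · 𝟙(580/116) = 210 · 1 = 210
  d = 145: σ(145) · 𝟙(580/145) = 180 · 1 = 180
  d = 290: σ(290) · 𝟙(580/290) = 540 · 1 = 540
  d = 580: σ(580) · 𝟙(580/580) = 1260 · 1 = 1260
Summing: (σ * 𝟙)(580) = 1 + 3 + 7 + 6 + 18 + 42 + 30 + 90 + 210 + 180 + 540 + 1260 = 2387.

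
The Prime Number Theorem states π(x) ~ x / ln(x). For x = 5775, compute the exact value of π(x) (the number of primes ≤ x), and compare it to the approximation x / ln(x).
π(5775) = 757;  x/ln(x) ≈ 666.76;  relative error ≈ 11.92%.

Directly count primes up to 5775: π(5775) = 757. The PNT approximation gives 5775/ln(5775) ≈ 5775/8.66129 ≈ 666.76. Relative error (π(x) − x/ln(x)) / π(x) ≈ 11.92%; the approximation is known to undercount slightly (Li(x) is a better estimate).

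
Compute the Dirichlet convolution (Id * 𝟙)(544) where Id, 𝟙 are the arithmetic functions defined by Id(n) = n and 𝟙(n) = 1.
(Id * 𝟙)(544) = 1134

Divisors of 544: [1, 2, 4, 8, 16, 17, 32, 34, 68, 136, 272, 544]. For each d | 544:
  d = 1: Id(1) · 𝟙(544/1) = 1 · 1 = 1
  d = 2: Id(2) · 𝟙(544/2) = 2 · 1 = 2
  d = 4: Id(4) · 𝟙(544/4) = 4 · 1 = 4
  d = 8: Id(8) · 𝟙(544/8) = 8 · 1 = 8
  d = 16: Id(16) · 𝟙(544/16) = 16 · 1 = 16
  d = 17: Id(17) · 𝟙(544/17) = 17 · 1 = 17
  d = 32: Id(32) · 𝟙(544/32) = 32 · 1 = 32
  d = 34: Id(34) · 𝟙(544/34) = 34 · 1 = 34
  d = 68: Id(68) · 𝟙(544/68) = 68 · 1 = 68
  d = 136: Id(136) · 𝟙(544/136) = 136 · 1 = 136
  d = 272: Id(272) · 𝟙(544/272) = 272 · 1 = 272
  d = 544: Id(544) · 𝟙(544/544) = 544 · 1 = 544
Summing: (Id * 𝟙)(544) = 1 + 2 + 4 + 8 + 16 + 17 + 32 + 34 + 68 + 136 + 272 + 544 = 1134.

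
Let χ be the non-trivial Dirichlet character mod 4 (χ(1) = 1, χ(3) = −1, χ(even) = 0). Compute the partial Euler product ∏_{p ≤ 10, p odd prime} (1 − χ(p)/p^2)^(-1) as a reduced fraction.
∏ = 147/160

The odd primes p ≤ 10 are [3, 5, 7]. For each, χ(p) = 1 if p ≡ 1 mod 4, χ(p) = −1 if p ≡ 3 mod 4. Taking (1 − χ(p)/p^2)^(-1) = p^2/(p^2 − χ(p)): (1 − (-1)/3^2)^(-1) · (1 − (1)/5^2)^(-1) · (1 − (-1)/7^2)^(-1) = 147/160.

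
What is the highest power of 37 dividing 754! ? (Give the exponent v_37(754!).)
v_37(754!) = 20

Legendre's formula: v_p(n!) = Σ_{k ≥ 1} ⌊n / p^k⌋. For p = 37, n = 754, the terms are:
  ⌊754/37^1⌋ = ⌊754/37⌋ = 20
(the next term ⌊754/37^2⌋ = 0, terminating the sum). Summing: v_37(754!) = 20 = 20.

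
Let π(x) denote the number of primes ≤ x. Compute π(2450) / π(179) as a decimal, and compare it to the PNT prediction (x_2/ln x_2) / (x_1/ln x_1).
π(2450)/π(179) = 363/41 ≈ 8.8537;  PNT prediction ≈ 9.0981.

π(179) = 41 and π(2450) = 363, so π(2450)/π(179) ≈ 8.8537. The PNT-predicted ratio is (2450/ln(2450)) / (179/ln(179)) ≈ 9.0981. The two agree to within a few percent, as expected.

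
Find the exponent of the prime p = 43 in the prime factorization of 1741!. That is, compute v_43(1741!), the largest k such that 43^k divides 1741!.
v_43(1741!) = 40

Legendre's formula: v_p(n!) = Σ_{k ≥ 1} ⌊n / p^k⌋. For p = 43, n = 1741, the terms are:
  ⌊1741/43^1⌋ = ⌊1741/43⌋ = 40
(the next term ⌊1741/43^2⌋ = 0, terminating the sum). Summing: v_43(1741!) = 40 = 40.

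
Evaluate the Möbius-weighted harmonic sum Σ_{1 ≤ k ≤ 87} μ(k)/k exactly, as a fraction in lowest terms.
Σ μ(k)/k = 2609341595728673683821147444809/267064515689275851355624017992790

Values of μ(k) for 1 ≤ k ≤ 87: μ(1) = 1, μ(2) = -1, μ(3) = -1, μ(5) = -1, μ(6) = 1, μ(7) = -1, μ(10) = 1, μ(11) = -1, μ(13) = -1, μ(14) = 1, μ(15) = 1, μ(17) = -1, μ(19) = -1, μ(21) = 1, μ(22) = 1, μ(23) = -1, μ(26) = 1, μ(29) = -1, μ(30) = -1, μ(31) = -1, μ(33) = 1, μ(34) = 1, μ(35) = 1, μ(37) = -1, μ(38) = 1, μ(39) = 1, μ(41) = -1, μ(42) = -1, μ(43) = -1, μ(46) = 1, μ(47) = -1, μ(51) = 1, μ(53) = -1, μ(55) = 1, μ(57) = 1, μ(58) = 1, μ(59) = -1, μ(61) = -1, μ(62) = 1, μ(65) = 1, μ(66) = -1, μ(67) = -1, μ(69) = 1, μ(70) = -1, μ(71) = -1, μ(73) = -1, μ(74) = 1, μ(77) = 1, μ(78) = -1, μ(79) = -1, μ(82) = 1, μ(83) = -1, μ(85) = 1, μ(86) = 1, μ(87) = 1, with μ = 0 on non-squarefree integers. Summing μ(k)/k for k where μ(k) ≠ 0 gives 2609341595728673683821147444809/267064515689275851355624017992790 ≈ 0.0098. (PNT ⟺ this sum → 0 as n → ∞.)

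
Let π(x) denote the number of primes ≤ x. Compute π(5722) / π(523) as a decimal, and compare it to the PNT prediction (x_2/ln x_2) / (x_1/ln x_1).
π(5722)/π(523) = 753/99 ≈ 7.6061;  PNT prediction ≈ 7.9154.

π(523) = 99 and π(5722) = 753, so π(5722)/π(523) ≈ 7.6061. The PNT-predicted ratio is (5722/ln(5722)) / (523/ln(523)) ≈ 7.9154. The two agree to within a few percent, as expected.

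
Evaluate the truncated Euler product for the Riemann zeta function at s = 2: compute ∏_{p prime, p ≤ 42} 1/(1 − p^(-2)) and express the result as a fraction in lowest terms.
∏ = 10043314222393291843289/6135418369257504768000

The primes p ≤ 42 are [2, 3, 5, 7, 11, 13, 17, 19, 23, 29, 31, 37, 41]. For each prime, (1 − 1/p^2)^(-1) = p^2 / (p^2 − 1). The product is (1 − 1/2^2)^(-1), (1 − 1/3^2)^(-1), (1 − 1/5^2)^(-1), (1 − 1/7^2)^(-1), (1 − 1/11^2)^(-1), (1 − 1/13^2)^(-1), (1 − 1/17^2)^(-1), (1 − 1/19^2)^(-1), (1 − 1/23^2)^(-1), (1 − 1/29^2)^(-1), (1 − 1/31^2)^(-1), (1 − 1/37^2)^(-1), (1 − 1/41^2)^(-1) = ∏ p^2 / (p^2 − 1) = 10043314222393291843289/6135418369257504768000.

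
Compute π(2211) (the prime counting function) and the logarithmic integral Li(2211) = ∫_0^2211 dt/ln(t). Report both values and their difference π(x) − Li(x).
π(2211) = 329;  Li(2211) ≈ 342.38;  π(x) − Li(x) ≈ -13.38.

Direct count of primes ≤ 2211 gives π(2211) = 329. Numerical evaluation of the logarithmic integral gives Li(2211) ≈ 342.38. The difference π(x) − Li(x) ≈ -13.38 is typically negative for small/moderate x (Li(x) overestimates), though Littlewood's theorem shows this sign changes infinitely often.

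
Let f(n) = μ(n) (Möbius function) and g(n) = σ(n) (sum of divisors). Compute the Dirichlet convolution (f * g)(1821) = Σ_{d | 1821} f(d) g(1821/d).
(μ * σ)(1821) = 1821

Divisors of 1821: [1, 3, 607, 1821]. For each d | 1821:
  d = 1: μ(1) · σ(1821/1) = 1 · 2432 = 2432
  d = 3: μ(3) · σ(1821/3) = -1 · 608 = -608
  d = 607: μ(607) · σ(1821/607) = -1 · 4 = -4
  d = 1821: μ(1821) · σ(1821/1821) = 1 · 1 = 1
Summing: (μ * σ)(1821) = 2432 + -608 + -4 + 1 = 1821.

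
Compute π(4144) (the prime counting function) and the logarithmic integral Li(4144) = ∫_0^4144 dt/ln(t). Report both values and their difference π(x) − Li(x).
π(4144) = 570;  Li(4144) ≈ 582.69;  π(x) − Li(x) ≈ -12.69.

Direct count of primes ≤ 4144 gives π(4144) = 570. Numerical evaluation of the logarithmic integral gives Li(4144) ≈ 582.69. The difference π(x) − Li(x) ≈ -12.69 is typically negative for small/moderate x (Li(x) overestimates), though Littlewood's theorem shows this sign changes infinitely often.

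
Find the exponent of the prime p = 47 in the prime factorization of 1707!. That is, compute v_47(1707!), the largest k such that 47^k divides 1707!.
v_47(1707!) = 36

Legendre's formula: v_p(n!) = Σ_{k ≥ 1} ⌊n / p^k⌋. For p = 47, n = 1707, the terms are:
  ⌊1707/47^1⌋ = ⌊1707/47⌋ = 36
(the next term ⌊1707/47^2⌋ = 0, terminating the sum). Summing: v_47(1707!) = 36 = 36.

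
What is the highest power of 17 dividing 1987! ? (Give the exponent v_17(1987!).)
v_17(1987!) = 122

Legendre's formula: v_p(n!) = Σ_{k ≥ 1} ⌊n / p^k⌋. For p = 17, n = 1987, the terms are:
  ⌊1987/17^1⌋ = ⌊1987/17⌋ = 116
  ⌊1987/17^2⌋ = ⌊1987/289⌋ = 6
(the next term ⌊1987/17^3⌋ = 0, terminating the sum). Summing: v_17(1987!) = 116 + 6 = 122.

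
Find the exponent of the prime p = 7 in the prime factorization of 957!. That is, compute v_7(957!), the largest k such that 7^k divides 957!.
v_7(957!) = 157

Legendre's formula: v_p(n!) = Σ_{k ≥ 1} ⌊n / p^k⌋. For p = 7, n = 957, the terms are:
  ⌊957/7^1⌋ = ⌊957/7⌋ = 136
  ⌊957/7^2⌋ = ⌊957/49⌋ = 19
  ⌊957/7^3⌋ = ⌊957/343⌋ = 2
(the next term ⌊957/7^4⌋ = 0, terminating the sum). Summing: v_7(957!) = 136 + 19 + 2 = 157.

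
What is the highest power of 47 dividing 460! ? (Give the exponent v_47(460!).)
v_47(460!) = 9

Legendre's formula: v_p(n!) = Σ_{k ≥ 1} ⌊n / p^k⌋. For p = 47, n = 460, the terms are:
  ⌊460/47^1⌋ = ⌊460/47⌋ = 9
(the next term ⌊460/47^2⌋ = 0, terminating the sum). Summing: v_47(460!) = 9 = 9.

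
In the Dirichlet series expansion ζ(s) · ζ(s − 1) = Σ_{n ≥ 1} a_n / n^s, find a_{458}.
σ(458) = 690

In the product (Σ m^0/m^s)(Σ k / k^s) = Σ (Σ_{d | n} d) / n^s, the coefficient of 1/n^s is σ(n) = Σ_{d | n} d. For n = 458, divisors are [1, 2, 229, 458]; summing: σ(458) = 690.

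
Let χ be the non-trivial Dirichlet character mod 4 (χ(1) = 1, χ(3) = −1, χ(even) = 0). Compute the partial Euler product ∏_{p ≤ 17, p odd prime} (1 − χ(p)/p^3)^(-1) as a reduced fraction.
∏ = 87995602569875/90796952813568

The odd primes p ≤ 17 are [3, 5, 7, 11, 13, 17]. For each, χ(p) = 1 if p ≡ 1 mod 4, χ(p) = −1 if p ≡ 3 mod 4. Taking (1 − χ(p)/p^3)^(-1) = p^3/(p^3 − χ(p)): (1 − (-1)/3^3)^(-1) · (1 − (1)/5^3)^(-1) · (1 − (-1)/7^3)^(-1) · (1 − (-1)/11^3)^(-1) · (1 − (1)/13^3)^(-1) · (1 − (1)/17^3)^(-1) = 87995602569875/90796952813568.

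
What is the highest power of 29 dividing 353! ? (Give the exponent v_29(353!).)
v_29(353!) = 12

Legendre's formula: v_p(n!) = Σ_{k ≥ 1} ⌊n / p^k⌋. For p = 29, n = 353, the terms are:
  ⌊353/29^1⌋ = ⌊353/29⌋ = 12
(the next term ⌊353/29^2⌋ = 0, terminating the sum). Summing: v_29(353!) = 12 = 12.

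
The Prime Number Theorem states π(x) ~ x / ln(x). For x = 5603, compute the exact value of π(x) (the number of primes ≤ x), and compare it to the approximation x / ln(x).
π(5603) = 738;  x/ln(x) ≈ 649.17;  relative error ≈ 12.04%.

Directly count primes up to 5603: π(5603) = 738. The PNT approximation gives 5603/ln(5603) ≈ 5603/8.63106 ≈ 649.17. Relative error (π(x) − x/ln(x)) / π(x) ≈ 12.04%; the approximation is known to undercount slightly (Li(x) is a better estimate).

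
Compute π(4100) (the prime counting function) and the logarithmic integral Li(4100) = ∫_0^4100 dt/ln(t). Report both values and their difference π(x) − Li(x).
π(4100) = 565;  Li(4100) ≈ 577.40;  π(x) − Li(x) ≈ -12.40.

Direct count of primes ≤ 4100 gives π(4100) = 565. Numerical evaluation of the logarithmic integral gives Li(4100) ≈ 577.40. The difference π(x) − Li(x) ≈ -12.40 is typically negative for small/moderate x (Li(x) overestimates), though Littlewood's theorem shows this sign changes infinitely often.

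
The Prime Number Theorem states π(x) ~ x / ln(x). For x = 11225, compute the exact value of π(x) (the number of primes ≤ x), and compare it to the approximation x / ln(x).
π(11225) = 1357;  x/ln(x) ≈ 1203.64;  relative error ≈ 11.30%.

Directly count primes up to 11225: π(11225) = 1357. The PNT approximation gives 11225/ln(11225) ≈ 11225/9.32590 ≈ 1203.64. Relative error (π(x) − x/ln(x)) / π(x) ≈ 11.30%; the approximation is known to undercount slightly (Li(x) is a better estimate).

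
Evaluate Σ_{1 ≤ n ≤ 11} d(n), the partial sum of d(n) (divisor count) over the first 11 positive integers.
Σ_{n ≤ 11} d(n) = 29

Compute d(n) for each 1 ≤ n ≤ 11: d(1) = 1, d(2) = 2, d(3) = 2, d(4) = 3, d(5) = 2, d(6) = 4, d(7) = 2, d(8) = 4, d(9) = 3, d(10) = 4, d(11) = 2. Summing all 11 values: 29. (Dirichlet's divisor formula: Σ_{n ≤ x} d(n) = x ln(x) + (2γ − 1) x + O(√x). For x = 11, the asymptotic estimate is ≈ 28.08.)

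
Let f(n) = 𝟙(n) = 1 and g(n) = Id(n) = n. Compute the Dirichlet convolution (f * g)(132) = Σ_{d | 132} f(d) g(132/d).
(𝟙 * Id)(132) = 336

Divisors of 132: [1, 2, 3, 4, 6, 11, 12, 22, 33, 44, 66, 132]. For each d | 132:
  d = 1: 𝟙(1) · Id(132/1) = 1 · 132 = 132
  d = 2: 𝟙(2) · Id(132/2) = 1 · 66 = 66
  d = 3: 𝟙(3) · Id(132/3) = 1 · 44 = 44
  d = 4: 𝟙(4) · Id(132/4) = 1 · 33 = 33
  d = 6: 𝟙(6) · Id(132/6) = 1 · 22 = 22
  d = 11: 𝟙(11) · Id(132/11) = 1 · 12 = 12
  d = 12: 𝟙(12) · Id(132/12) = 1 · 11 = 11
  d = 22: 𝟙(22) · Id(132/22) = 1 · 6 = 6
  d = 33: 𝟙(33) · Id(132/33) = 1 · 4 = 4
  d = 44: 𝟙(44) · Id(132/44) = 1 · 3 = 3
  d = 66: 𝟙(66) · Id(132/66) = 1 · 2 = 2
  d = 132: 𝟙(132) · Id(132/132) = 1 · 1 = 1
Summing: (𝟙 * Id)(132) = 132 + 66 + 44 + 33 + 22 + 12 + 11 + 6 + 4 + 3 + 2 + 1 = 336.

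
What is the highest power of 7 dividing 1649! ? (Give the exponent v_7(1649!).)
v_7(1649!) = 272

Legendre's formula: v_p(n!) = Σ_{k ≥ 1} ⌊n / p^k⌋. For p = 7, n = 1649, the terms are:
  ⌊1649/7^1⌋ = ⌊1649/7⌋ = 235
  ⌊1649/7^2⌋ = ⌊1649/49⌋ = 33
  ⌊1649/7^3⌋ = ⌊1649/343⌋ = 4
(the next term ⌊1649/7^4⌋ = 0, terminating the sum). Summing: v_7(1649!) = 235 + 33 + 4 = 272.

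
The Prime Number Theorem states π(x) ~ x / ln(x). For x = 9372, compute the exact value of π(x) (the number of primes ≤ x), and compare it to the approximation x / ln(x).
π(9372) = 1159;  x/ln(x) ≈ 1024.77;  relative error ≈ 11.58%.

Directly count primes up to 9372: π(9372) = 1159. The PNT approximation gives 9372/ln(9372) ≈ 9372/9.14548 ≈ 1024.77. Relative error (π(x) − x/ln(x)) / π(x) ≈ 11.58%; the approximation is known to undercount slightly (Li(x) is a better estimate).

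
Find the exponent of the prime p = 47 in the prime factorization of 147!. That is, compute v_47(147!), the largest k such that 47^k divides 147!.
v_47(147!) = 3

Legendre's formula: v_p(n!) = Σ_{k ≥ 1} ⌊n / p^k⌋. For p = 47, n = 147, the terms are:
  ⌊147/47^1⌋ = ⌊147/47⌋ = 3
(the next term ⌊147/47^2⌋ = 0, terminating the sum). Summing: v_47(147!) = 3 = 3.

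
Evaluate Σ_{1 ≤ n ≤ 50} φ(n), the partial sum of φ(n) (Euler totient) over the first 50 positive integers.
Σ_{n ≤ 50} φ(n) = 774

Compute φ(n) for each 1 ≤ n ≤ 50: φ(1) = 1, φ(2) = 1, φ(3) = 2, φ(4) = 2, φ(5) = 4, φ(6) = 2, φ(7) = 6, φ(8) = 4, φ(9) = 6, φ(10) = 4, φ(11) = 10, φ(12) = 4, φ(13) = 12, φ(14) = 6, φ(15) = 8, φ(16) = 8, φ(17) = 16, φ(18) = 6, φ(19) = 18, φ(20) = 8, φ(21) = 12, φ(22) = 10, φ(23) = 22, φ(24) = 8, φ(25) = 20, φ(26) = 12, φ(27) = 18, φ(28) = 12, φ(29) = 28, φ(30) = 8, φ(31) = 30, φ(32) = 16, φ(33) = 20, φ(34) = 16, φ(35) = 24, φ(36) = 12, φ(37) = 36, φ(38) = 18, φ(39) = 24, φ(40) = 16, φ(41) = 40, φ(42) = 12, φ(43) = 42, φ(44) = 20, φ(45) = 24, φ(46) = 22, φ(47) = 46, φ(48) = 16, φ(49) = 42, φ(50) = 20. Summing all 50 values: 774. (Average order: Σ_{n ≤ x} φ(n) ~ (3/π²) x². For x = 50, (3/π²)·50² ≈ 759.91.)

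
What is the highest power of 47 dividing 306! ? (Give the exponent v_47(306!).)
v_47(306!) = 6

Legendre's formula: v_p(n!) = Σ_{k ≥ 1} ⌊n / p^k⌋. For p = 47, n = 306, the terms are:
  ⌊306/47^1⌋ = ⌊306/47⌋ = 6
(the next term ⌊306/47^2⌋ = 0, terminating the sum). Summing: v_47(306!) = 6 = 6.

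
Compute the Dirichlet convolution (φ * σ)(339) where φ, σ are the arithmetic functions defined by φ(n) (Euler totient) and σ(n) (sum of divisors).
(φ * σ)(339) = 1356

Divisors of 339: [1, 3, 113, 339]. For each d | 339:
  d = 1: φ(1) · σ(339/1) = 1 · 456 = 456
  d = 3: φ(3) · σ(339/3) = 2 · 114 = 228
  d = 113: φ(113) · σ(339/113) = 112 · 4 = 448
  d = 339: φ(339) · σ(339/339) = 224 · 1 = 224
Summing: (φ * σ)(339) = 456 + 228 + 448 + 224 = 1356.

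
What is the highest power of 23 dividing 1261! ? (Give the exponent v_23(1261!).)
v_23(1261!) = 56

Legendre's formula: v_p(n!) = Σ_{k ≥ 1} ⌊n / p^k⌋. For p = 23, n = 1261, the terms are:
  ⌊1261/23^1⌋ = ⌊1261/23⌋ = 54
  ⌊1261/23^2⌋ = ⌊1261/529⌋ = 2
(the next term ⌊1261/23^3⌋ = 0, terminating the sum). Summing: v_23(1261!) = 54 + 2 = 56.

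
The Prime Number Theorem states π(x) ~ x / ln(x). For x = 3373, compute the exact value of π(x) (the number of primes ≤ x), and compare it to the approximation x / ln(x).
π(3373) = 476;  x/ln(x) ≈ 415.21;  relative error ≈ 12.77%.

Directly count primes up to 3373: π(3373) = 476. The PNT approximation gives 3373/ln(3373) ≈ 3373/8.12356 ≈ 415.21. Relative error (π(x) − x/ln(x)) / π(x) ≈ 12.77%; the approximation is known to undercount slightly (Li(x) is a better estimate).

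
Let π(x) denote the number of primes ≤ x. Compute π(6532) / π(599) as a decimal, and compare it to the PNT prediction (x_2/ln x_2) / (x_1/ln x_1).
π(6532)/π(599) = 844/109 ≈ 7.7431;  PNT prediction ≈ 7.9389.

π(599) = 109 and π(6532) = 844, so π(6532)/π(599) ≈ 7.7431. The PNT-predicted ratio is (6532/ln(6532)) / (599/ln(599)) ≈ 7.9389. The two agree to within a few percent, as expected.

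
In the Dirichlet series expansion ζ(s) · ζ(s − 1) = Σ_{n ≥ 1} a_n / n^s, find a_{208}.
σ(208) = 434

In the product (Σ m^0/m^s)(Σ k / k^s) = Σ (Σ_{d | n} d) / n^s, the coefficient of 1/n^s is σ(n) = Σ_{d | n} d. For n = 208, divisors are [1, 2, 4, 8, 13, 16, 26, 52, 104, 208]; summing: σ(208) = 434.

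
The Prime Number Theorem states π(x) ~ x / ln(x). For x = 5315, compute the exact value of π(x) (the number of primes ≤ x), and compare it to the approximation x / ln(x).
π(5315) = 704;  x/ln(x) ≈ 619.59;  relative error ≈ 11.99%.

Directly count primes up to 5315: π(5315) = 704. The PNT approximation gives 5315/ln(5315) ≈ 5315/8.57829 ≈ 619.59. Relative error (π(x) − x/ln(x)) / π(x) ≈ 11.99%; the approximation is known to undercount slightly (Li(x) is a better estimate).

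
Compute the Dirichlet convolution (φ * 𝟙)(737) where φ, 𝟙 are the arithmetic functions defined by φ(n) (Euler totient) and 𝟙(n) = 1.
(φ * 𝟙)(737) = 737

Divisors of 737: [1, 11, 67, 737]. For each d | 737:
  d = 1: φ(1) · 𝟙(737/1) = 1 · 1 = 1
  d = 11: φ(11) · 𝟙(737/11) = 10 · 1 = 10
  d = 67: φ(67) · 𝟙(737/67) = 66 · 1 = 66
  d = 737: φ(737) · 𝟙(737/737) = 660 · 1 = 660
Summing: (φ * 𝟙)(737) = 1 + 10 + 66 + 660 = 737.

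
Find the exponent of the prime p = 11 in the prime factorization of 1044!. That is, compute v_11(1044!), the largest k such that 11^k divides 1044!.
v_11(1044!) = 102

Legendre's formula: v_p(n!) = Σ_{k ≥ 1} ⌊n / p^k⌋. For p = 11, n = 1044, the terms are:
  ⌊1044/11^1⌋ = ⌊1044/11⌋ = 94
  ⌊1044/11^2⌋ = ⌊1044/121⌋ = 8
(the next term ⌊1044/11^3⌋ = 0, terminating the sum). Summing: v_11(1044!) = 94 + 8 = 102.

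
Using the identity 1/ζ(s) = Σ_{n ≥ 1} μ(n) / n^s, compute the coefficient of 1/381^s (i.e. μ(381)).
μ(381) = 1

Factor n = 381 = 3 · 127. μ(n) = 0 if any exponent ≥ 2 (not squarefree); otherwise μ(n) = (−1)^{ω(n)} where ω(n) is the number of distinct prime factors. Applying: μ(381) = 1.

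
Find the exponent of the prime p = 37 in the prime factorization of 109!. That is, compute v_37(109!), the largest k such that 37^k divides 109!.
v_37(109!) = 2

Legendre's formula: v_p(n!) = Σ_{k ≥ 1} ⌊n / p^k⌋. For p = 37, n = 109, the terms are:
  ⌊109/37^1⌋ = ⌊109/37⌋ = 2
(the next term ⌊109/37^2⌋ = 0, terminating the sum). Summing: v_37(109!) = 2 = 2.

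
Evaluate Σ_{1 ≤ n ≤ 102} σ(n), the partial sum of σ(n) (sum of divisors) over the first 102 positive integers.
Σ_{n ≤ 102} σ(n) = 8617

Compute σ(n) for each 1 ≤ n ≤ 102: σ(1) = 1, σ(2) = 3, σ(3) = 4, σ(4) = 7, σ(5) = 6, σ(6) = 12, σ(7) = 8, σ(8) = 15, σ(9) = 13, σ(10) = 18, σ(11) = 12, σ(12) = 28, σ(13) = 14, σ(14) = 24, σ(15) = 24, σ(16) = 31, σ(17) = 18, σ(18) = 39, σ(19) = 20, σ(20) = 42, σ(21) = 32, σ(22) = 36, σ(23) = 24, σ(24) = 60, σ(25) = 31, σ(26) = 42, σ(27) = 40, σ(28) = 56, σ(29) = 30, σ(30) = 72, σ(31) = 32, σ(32) = 63, σ(33) = 48, σ(34) = 54, σ(35) = 48, σ(36) = 91, σ(37) = 38, σ(38) = 60, σ(39) = 56, σ(40) = 90, σ(41) = 42, σ(42) = 96, σ(43) = 44, σ(44) = 84, σ(45) = 78, σ(46) = 72, σ(47) = 48, σ(48) = 124, σ(49) = 57, σ(50) = 93, σ(51) = 72, σ(52) = 98, σ(53) = 54, σ(54) = 120, σ(55) = 72, σ(56) = 120, σ(57) = 80, σ(58) = 90, σ(59) = 60, σ(60) = 168, σ(61) = 62, σ(62) = 96, σ(63) = 104, σ(64) = 127, σ(65) = 84, σ(66) = 144, σ(67) = 68, σ(68) = 126, σ(69) = 96, σ(70) = 144, σ(71) = 72, σ(72) = 195, σ(73) = 74, σ(74) = 114, σ(75) = 124, σ(76) = 140, σ(77) = 96, σ(78) = 168, σ(79) = 80, σ(80) = 186, σ(81) = 121, σ(82) = 126, σ(83) = 84, σ(84) = 224, σ(85) = 108, σ(86) = 132, σ(87) = 120, σ(88) = 180, σ(89) = 90, σ(90) = 234, σ(91) = 112, σ(92) = 168, σ(93) = 128, σ(94) = 144, σ(95) = 120, σ(96) = 252, σ(97) = 98, σ(98) = 171, σ(99) = 156, σ(100) = 217, σ(101) = 102, σ(102) = 216. Summing all 102 values: 8617. (Average order: Σ_{n ≤ x} σ(n) ~ (π²/12) x². For x = 102, (π²/12)·102² ≈ 8556.95.)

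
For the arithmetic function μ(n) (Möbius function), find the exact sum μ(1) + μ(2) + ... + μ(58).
Σ_{n ≤ 58} μ(n) = 0

Compute μ(n) for each 1 ≤ n ≤ 58: μ(1) = 1, μ(2) = -1, μ(3) = -1, μ(4) = 0, μ(5) = -1, μ(6) = 1, μ(7) = -1, μ(8) = 0, μ(9) = 0, μ(10) = 1, μ(11) = -1, μ(12) = 0, μ(13) = -1, μ(14) = 1, μ(15) = 1, μ(16) = 0, μ(17) = -1, μ(18) = 0, μ(19) = -1, μ(20) = 0, μ(21) = 1, μ(22) = 1, μ(23) = -1, μ(24) = 0, μ(25) = 0, μ(26) = 1, μ(27) = 0, μ(28) = 0, μ(29) = -1, μ(30) = -1, μ(31) = -1, μ(32) = 0, μ(33) = 1, μ(34) = 1, μ(35) = 1, μ(36) = 0, μ(37) = -1, μ(38) = 1, μ(39) = 1, μ(40) = 0, μ(41) = -1, μ(42) = -1, μ(43) = -1, μ(44) = 0, μ(45) = 0, μ(46) = 1, μ(47) = -1, μ(48) = 0, μ(49) = 0, μ(50) = 0, μ(51) = 1, μ(52) = 0, μ(53) = -1, μ(54) = 0, μ(55) = 1, μ(56) = 0, μ(57) = 1, μ(58) = 1. Summing all 58 values: 0. (Mertens function M(x) = Σ_{n ≤ x} μ(n); on average M(x) should be small (PNT ⟺ M(x) = o(x)).)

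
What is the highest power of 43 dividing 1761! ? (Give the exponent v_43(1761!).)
v_43(1761!) = 40

Legendre's formula: v_p(n!) = Σ_{k ≥ 1} ⌊n / p^k⌋. For p = 43, n = 1761, the terms are:
  ⌊1761/43^1⌋ = ⌊1761/43⌋ = 40
(the next term ⌊1761/43^2⌋ = 0, terminating the sum). Summing: v_43(1761!) = 40 = 40.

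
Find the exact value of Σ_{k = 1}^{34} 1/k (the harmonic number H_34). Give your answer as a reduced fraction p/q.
H_34 = 54062195834749/13127595717600

Direct summation: H_34 = 1 + 1/2 + ... + 1/34. The least common denominator is lcm(1, ..., 34) = 144403552893600; over this denominator the numerator is 144403552893600 + 72201776446800 + 48134517631200 + 36100888223400 + 28880710578720 + 24067258815600 + 20629078984800 + 18050444111700 + 16044839210400 + 14440355289360 + 13127595717600 + 12033629407800 + 11107965607200 + 10314539492400 + 9626903526240 + 9025222055850 + 8494326640800 + 8022419605200 + 7600186994400 + 7220177644680 + 6876359661600 + 6563797858800 + 6278415343200 + 6016814703900 + 5776142115744 + 5553982803600 + 5348279736800 + 5157269746200 + 4979432858400 + 4813451763120 + 4658179125600 + 4512611027925 + 4375865239200 + 4247163320400 = 594684154182239, so H_34 = 594684154182239/144403552893600; reducing by gcd(594684154182239, 144403552893600) = 11 gives 54062195834749/13127595717600 ≈ 4.11821. (The PNT-adjacent estimate ln(34) + γ ≈ 4.10358 matches within O(1/n).)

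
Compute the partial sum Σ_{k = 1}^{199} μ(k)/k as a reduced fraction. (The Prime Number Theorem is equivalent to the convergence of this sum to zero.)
Σ μ(k)/k = -2525956533029285906333379660693655000208391328320024740655748842764916179604407/82104442544036437402623148487682251333557860946353167843084552367036963538575798

Values of μ(k) for 1 ≤ k ≤ 199: μ(1) = 1, μ(2) = -1, μ(3) = -1, μ(5) = -1, μ(6) = 1, μ(7) = -1, μ(10) = 1, μ(11) = -1, μ(13) = -1, μ(14) = 1, μ(15) = 1, μ(17) = -1, μ(19) = -1, μ(21) = 1, μ(22) = 1, μ(23) = -1, μ(26) = 1, μ(29) = -1, μ(30) = -1, μ(31) = -1, μ(33) = 1, μ(34) = 1, μ(35) = 1, μ(37) = -1, μ(38) = 1, μ(39) = 1, μ(41) = -1, μ(42) = -1, μ(43) = -1, μ(46) = 1, μ(47) = -1, μ(51) = 1, μ(53) = -1, μ(55) = 1, μ(57) = 1, μ(58) = 1, μ(59) = -1, μ(61) = -1, μ(62) = 1, μ(65) = 1, μ(66) = -1, μ(67) = -1, μ(69) = 1, μ(70) = -1, μ(71) = -1, μ(73) = -1, μ(74) = 1, μ(77) = 1, μ(78) = -1, μ(79) = -1, μ(82) = 1, μ(83) = -1, μ(85) = 1, μ(86) = 1, μ(87) = 1, μ(89) = -1, μ(91) = 1, μ(93) = 1, μ(94) = 1, μ(95) = 1, μ(97) = -1, μ(101) = -1, μ(102) = -1, μ(103) = -1, μ(105) = -1, μ(106) = 1, μ(107) = -1, μ(109) = -1, μ(110) = -1, μ(111) = 1, μ(113) = -1, μ(114) = -1, μ(115) = 1, μ(118) = 1, μ(119) = 1, μ(122) = 1, μ(123) = 1, μ(127) = -1, μ(129) = 1, μ(130) = -1, μ(131) = -1, μ(133) = 1, μ(134) = 1, μ(137) = -1, μ(138) = -1, μ(139) = -1, μ(141) = 1, μ(142) = 1, μ(143) = 1, μ(145) = 1, μ(146) = 1, μ(149) = -1, μ(151) = -1, μ(154) = -1, μ(155) = 1, μ(157) = -1, μ(158) = 1, μ(159) = 1, μ(161) = 1, μ(163) = -1, μ(165) = -1, μ(166) = 1, μ(167) = -1, μ(170) = -1, μ(173) = -1, μ(174) = -1, μ(177) = 1, μ(178) = 1, μ(179) = -1, μ(181) = -1, μ(182) = -1, μ(183) = 1, μ(185) = 1, μ(186) = -1, μ(187) = 1, μ(190) = -1, μ(191) = -1, μ(193) = -1, μ(194) = 1, μ(195) = -1, μ(197) = -1, μ(199) = -1, with μ = 0 on non-squarefree integers. Summing μ(k)/k for k where μ(k) ≠ 0 gives -2525956533029285906333379660693655000208391328320024740655748842764916179604407/82104442544036437402623148487682251333557860946353167843084552367036963538575798 ≈ -0.0308. (PNT ⟺ this sum → 0 as n → ∞.)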